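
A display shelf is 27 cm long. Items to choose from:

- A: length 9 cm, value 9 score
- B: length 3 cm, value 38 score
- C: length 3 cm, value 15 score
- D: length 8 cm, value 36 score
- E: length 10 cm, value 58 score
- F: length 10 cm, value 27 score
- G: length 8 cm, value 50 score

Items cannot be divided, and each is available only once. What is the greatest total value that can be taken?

161 score

This is a 0/1 knapsack; check combinations near the capacity.
- B+C+E+G: length 3+3+10+8=24, value 38+15+58+50=161
- B+C+D+E: length 3+3+8+10=24, value 38+15+36+58=147
- B+E+G: length 3+10+8=21, value 38+58+50=146
- D+E+G: length 8+10+8=26, value 36+58+50=144
Best: 161 score.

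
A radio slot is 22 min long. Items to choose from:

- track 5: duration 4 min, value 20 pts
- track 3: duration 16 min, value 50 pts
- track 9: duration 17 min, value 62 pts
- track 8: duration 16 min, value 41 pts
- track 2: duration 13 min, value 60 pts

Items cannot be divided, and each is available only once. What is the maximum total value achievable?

82 pts

Check high-value combinations within 22 min:
- track 5+track 9: duration 4+17=21, value 20+62=82
- track 5+track 2: duration 4+13=17, value 20+60=80
- track 5+track 3: duration 4+16=20, value 20+50=70
- track 9: duration 17, value 62
- track 5+track 8: duration 4+16=20, value 20+41=61
Best: 82 pts.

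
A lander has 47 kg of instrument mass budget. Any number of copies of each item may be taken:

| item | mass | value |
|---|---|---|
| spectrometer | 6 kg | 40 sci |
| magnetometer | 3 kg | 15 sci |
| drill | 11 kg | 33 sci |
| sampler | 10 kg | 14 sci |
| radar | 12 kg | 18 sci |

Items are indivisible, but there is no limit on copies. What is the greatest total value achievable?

Best value-per-unit is spectrometer at 40/6; filling with it alone gives 7×40 = 280.
Optimal mix: 7×spectrometer + 1×magnetometer → mass 45, value 295.

295 sci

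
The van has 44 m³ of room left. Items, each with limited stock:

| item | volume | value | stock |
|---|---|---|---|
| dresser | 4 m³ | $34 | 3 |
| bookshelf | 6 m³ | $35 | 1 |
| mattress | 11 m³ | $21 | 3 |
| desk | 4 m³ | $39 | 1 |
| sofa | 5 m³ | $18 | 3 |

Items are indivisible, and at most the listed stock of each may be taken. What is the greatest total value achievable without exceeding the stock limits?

Best selections within volume 44 and stock limits:
- 3×dresser + 1×bookshelf + 1×mattress + 1×desk + 2×sofa: volume 43, value 233
- 3×dresser + 1×bookshelf + 1×desk + 3×sofa: volume 37, value 230
- 3×dresser + 1×bookshelf + 2×mattress + 1×desk: volume 44, value 218
- 2×dresser + 1×bookshelf + 1×mattress + 1×desk + 3×sofa: volume 44, value 217
Best: $233.

$233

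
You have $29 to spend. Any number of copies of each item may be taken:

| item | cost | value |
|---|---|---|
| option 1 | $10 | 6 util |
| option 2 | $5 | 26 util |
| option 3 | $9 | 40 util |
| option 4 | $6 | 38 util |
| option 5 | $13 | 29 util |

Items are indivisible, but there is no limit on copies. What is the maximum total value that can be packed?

Best value-per-unit is option 4 at 38/6; filling with it alone gives 4×38 = 152.
Optimal mix: 1×option 2 + 4×option 4 → cost 29, value 178.

178 util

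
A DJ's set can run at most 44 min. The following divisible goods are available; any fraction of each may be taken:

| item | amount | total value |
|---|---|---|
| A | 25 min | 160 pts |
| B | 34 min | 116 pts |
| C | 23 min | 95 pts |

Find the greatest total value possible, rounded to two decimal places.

Take in order of value per unit:
- A (160/25 per unit): all 25 → value 160, running total 160.00
- C (95/23 per unit): 19 of 23 → value 19×95/23 = 78.4783, running total 238.48
Total 238.48.

238.48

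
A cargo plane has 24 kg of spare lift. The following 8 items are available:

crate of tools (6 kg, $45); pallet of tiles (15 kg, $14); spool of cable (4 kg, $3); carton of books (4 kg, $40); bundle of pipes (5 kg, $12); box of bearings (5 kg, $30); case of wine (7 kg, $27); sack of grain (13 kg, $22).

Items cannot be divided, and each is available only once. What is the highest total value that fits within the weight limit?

$142

This is a 0/1 knapsack; check combinations near the capacity.
- crate of tools+carton of books+box of bearings+case of wine: weight 6+4+5+7=22, value 45+40+30+27=142
- crate of tools+spool of cable+carton of books+bundle of pipes+box of bearings: weight 6+4+4+5+5=24, value 45+3+40+12+30=130
- crate of tools+carton of books+bundle of pipes+box of bearings: weight 6+4+5+5=20, value 45+40+12+30=127
- crate of tools+carton of books+bundle of pipes+case of wine: weight 6+4+5+7=22, value 45+40+12+27=124
Best: $142.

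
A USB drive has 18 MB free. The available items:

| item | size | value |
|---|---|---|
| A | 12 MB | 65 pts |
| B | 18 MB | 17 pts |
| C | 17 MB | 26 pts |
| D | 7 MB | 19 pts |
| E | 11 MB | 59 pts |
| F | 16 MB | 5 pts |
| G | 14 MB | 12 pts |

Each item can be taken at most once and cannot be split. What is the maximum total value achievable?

78 pts

Check high-value combinations within 18 MB:
- D+E: size 7+11=18, value 19+59=78
- A: size 12, value 65
- E: size 11, value 59
Best: 78 pts.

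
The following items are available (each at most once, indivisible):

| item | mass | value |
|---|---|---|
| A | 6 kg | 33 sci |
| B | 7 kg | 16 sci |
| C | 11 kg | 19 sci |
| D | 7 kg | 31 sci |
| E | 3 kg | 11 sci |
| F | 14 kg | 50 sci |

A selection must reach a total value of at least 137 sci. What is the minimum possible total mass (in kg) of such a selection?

Subsets with value ≥ 137, sorted by total mass:
- A+B+D+E+F: mass 37, value 141
- A+C+D+E+F: mass 41, value 144
- A+B+C+D+F: mass 45, value 149
- A+B+C+D+E+F: mass 48, value 160
Minimum mass: 37 kg.

37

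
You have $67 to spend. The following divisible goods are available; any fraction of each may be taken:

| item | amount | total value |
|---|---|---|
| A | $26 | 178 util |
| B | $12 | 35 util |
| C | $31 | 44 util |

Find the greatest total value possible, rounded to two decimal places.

254.16

Take in order of value per unit:
- A (178/26 per unit): all 26 → value 178, running total 178.00
- B (35/12 per unit): all 12 → value 35, running total 213.00
- C (44/31 per unit): 29 of 31 → value 29×44/31 = 41.1613, running total 254.16
Total 254.16.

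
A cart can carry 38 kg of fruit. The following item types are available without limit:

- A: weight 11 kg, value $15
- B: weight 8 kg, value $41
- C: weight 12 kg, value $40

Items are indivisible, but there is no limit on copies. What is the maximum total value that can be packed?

Best value-per-unit is B at 41/8, and filling with it alone uses weight 4×8=32. No mix of the others beats 4×41 = 164.

$164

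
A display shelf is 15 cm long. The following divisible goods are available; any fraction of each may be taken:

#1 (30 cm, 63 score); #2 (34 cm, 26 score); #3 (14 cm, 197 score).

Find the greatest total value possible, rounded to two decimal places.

199.10

Take in order of value per unit:
- #3 (197/14 per unit): all 14 → value 197, running total 197.00
- #1 (63/30 per unit): 1 of 30 → value 1×63/30 = 2.1000, running total 199.10
Total 199.10.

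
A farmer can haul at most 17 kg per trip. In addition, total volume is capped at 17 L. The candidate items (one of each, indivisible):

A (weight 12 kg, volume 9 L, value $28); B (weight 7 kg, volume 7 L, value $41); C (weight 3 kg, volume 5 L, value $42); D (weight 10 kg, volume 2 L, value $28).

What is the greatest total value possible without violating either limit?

Feasible sets respecting both limits:
- B+C: weight 10, volume 12, value 83
- A+C: weight 15, volume 14, value 70
- C+D: weight 13, volume 7, value 70
- B+D: weight 17, volume 9, value 69
Best: $83.

$83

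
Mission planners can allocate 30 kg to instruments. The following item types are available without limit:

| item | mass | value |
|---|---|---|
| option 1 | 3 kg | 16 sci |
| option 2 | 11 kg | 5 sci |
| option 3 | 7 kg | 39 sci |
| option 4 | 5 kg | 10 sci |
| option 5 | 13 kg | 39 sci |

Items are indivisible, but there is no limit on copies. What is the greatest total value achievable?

165 sci

Best value-per-unit is option 3 at 39/7; filling with it alone gives 4×39 = 156.
Optimal mix: 3×option 1 + 3×option 3 → mass 30, value 165.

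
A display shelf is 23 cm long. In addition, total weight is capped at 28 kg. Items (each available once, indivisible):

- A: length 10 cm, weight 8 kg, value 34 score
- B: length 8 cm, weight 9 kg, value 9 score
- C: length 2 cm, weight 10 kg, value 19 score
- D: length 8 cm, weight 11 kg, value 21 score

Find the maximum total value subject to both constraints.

Feasible sets respecting both limits:
- A+B+C: length 20, weight 27, value 62
- A+D: length 18, weight 19, value 55
- A+C: length 12, weight 18, value 53
- A+B: length 18, weight 17, value 43
Best: 62 score.

62 score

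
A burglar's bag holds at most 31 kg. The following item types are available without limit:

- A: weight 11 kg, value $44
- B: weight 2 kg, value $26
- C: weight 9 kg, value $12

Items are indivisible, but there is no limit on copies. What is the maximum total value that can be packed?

Best value-per-unit is B at 26/2, and filling with it alone uses weight 15×2=30. No mix of the others beats 15×26 = 390.

$390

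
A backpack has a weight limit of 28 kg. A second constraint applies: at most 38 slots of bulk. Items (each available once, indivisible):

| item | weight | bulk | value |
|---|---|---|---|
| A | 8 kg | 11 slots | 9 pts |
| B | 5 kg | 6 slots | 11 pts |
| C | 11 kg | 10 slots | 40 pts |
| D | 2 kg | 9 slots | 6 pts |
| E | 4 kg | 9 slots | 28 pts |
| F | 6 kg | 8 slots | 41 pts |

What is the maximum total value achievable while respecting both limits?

Feasible sets respecting both limits:
- B+C+E+F: weight 26, bulk 33, value 120
- C+D+E+F: weight 23, bulk 36, value 115
- C+E+F: weight 21, bulk 27, value 109
Best: 120 pts.

120 pts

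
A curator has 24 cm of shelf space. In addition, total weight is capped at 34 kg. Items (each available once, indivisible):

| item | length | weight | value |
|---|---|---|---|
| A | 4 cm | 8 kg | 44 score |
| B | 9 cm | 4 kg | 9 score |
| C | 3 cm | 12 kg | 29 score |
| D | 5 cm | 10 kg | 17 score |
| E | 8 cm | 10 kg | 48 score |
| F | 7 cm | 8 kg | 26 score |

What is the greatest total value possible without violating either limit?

130 score

Feasible sets respecting both limits:
- A+B+C+E: length 24, weight 34, value 130
- A+C+E: length 15, weight 30, value 121
- A+E+F: length 19, weight 26, value 118
- A+D+E: length 17, weight 28, value 109
Best: 130 score.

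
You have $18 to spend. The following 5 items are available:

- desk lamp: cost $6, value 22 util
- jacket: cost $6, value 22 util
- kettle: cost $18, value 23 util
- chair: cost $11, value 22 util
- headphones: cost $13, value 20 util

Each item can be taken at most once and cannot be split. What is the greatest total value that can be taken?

44 util

Check high-value combinations within $18:
- desk lamp+jacket: cost 6+6=12, value 22+22=44
- desk lamp+chair: cost 6+11=17, value 22+22=44
- jacket+chair: cost 6+11=17, value 22+22=44
Best: 44 util.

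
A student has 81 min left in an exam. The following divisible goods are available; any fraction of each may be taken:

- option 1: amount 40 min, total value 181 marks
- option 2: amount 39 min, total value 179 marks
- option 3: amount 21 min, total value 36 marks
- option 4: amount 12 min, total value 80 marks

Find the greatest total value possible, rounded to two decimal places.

Take in order of value per unit:
- option 4 (80/12 per unit): all 12 → value 80, running total 80.00
- option 2 (179/39 per unit): all 39 → value 179, running total 259.00
- option 1 (181/40 per unit): 30 of 40 → value 30×181/40 = 135.7500, running total 394.75
Total 394.75.

394.75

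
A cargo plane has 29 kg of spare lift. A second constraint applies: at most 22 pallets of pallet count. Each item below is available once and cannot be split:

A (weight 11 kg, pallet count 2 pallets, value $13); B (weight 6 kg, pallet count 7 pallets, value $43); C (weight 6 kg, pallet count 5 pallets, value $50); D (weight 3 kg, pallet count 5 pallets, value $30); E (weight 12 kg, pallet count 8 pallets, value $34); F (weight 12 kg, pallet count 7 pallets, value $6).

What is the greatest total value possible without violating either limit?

$136

Feasible sets respecting both limits:
- A+B+C+D: weight 26, pallet count 19, value 136
- B+C+E: weight 24, pallet count 20, value 127
- B+C+D: weight 15, pallet count 17, value 123
Best: $136.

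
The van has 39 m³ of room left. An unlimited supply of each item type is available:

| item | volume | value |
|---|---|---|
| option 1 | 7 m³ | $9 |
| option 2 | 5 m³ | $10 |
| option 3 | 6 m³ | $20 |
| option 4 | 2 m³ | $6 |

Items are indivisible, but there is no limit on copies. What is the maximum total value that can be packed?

$126

Best value-per-unit is option 3 at 20/6; filling with it alone gives 6×20 = 120.
Optimal mix: 6×option 3 + 1×option 4 → volume 38, value 126.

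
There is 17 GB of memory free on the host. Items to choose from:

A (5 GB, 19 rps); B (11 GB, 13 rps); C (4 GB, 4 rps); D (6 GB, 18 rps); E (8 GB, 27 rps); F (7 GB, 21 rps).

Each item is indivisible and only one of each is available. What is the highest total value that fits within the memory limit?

Check high-value combinations within 17 GB:
- A+C+E: memory 5+4+8=17, value 19+4+27=50
- E+F: memory 8+7=15, value 27+21=48
- A+E: memory 5+8=13, value 19+27=46
- D+E: memory 6+8=14, value 18+27=45
- A+C+F: memory 5+4+7=16, value 19+4+21=44
Best: 50 rps.

50 rps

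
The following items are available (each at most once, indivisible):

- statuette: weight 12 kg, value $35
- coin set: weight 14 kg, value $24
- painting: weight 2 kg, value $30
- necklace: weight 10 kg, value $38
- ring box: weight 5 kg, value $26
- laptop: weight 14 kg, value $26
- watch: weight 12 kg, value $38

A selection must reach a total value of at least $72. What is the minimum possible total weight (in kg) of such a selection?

17

Subsets with value ≥ 72, sorted by total weight:
- painting+necklace+ring box: weight 17, value 94
- painting+ring box+watch: weight 19, value 94
Minimum weight: 17 kg.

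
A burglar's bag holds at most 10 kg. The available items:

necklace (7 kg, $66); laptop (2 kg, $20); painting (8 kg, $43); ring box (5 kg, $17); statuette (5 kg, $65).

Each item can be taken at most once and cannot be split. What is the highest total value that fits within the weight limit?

Check high-value combinations within 10 kg:
- necklace+laptop: weight 7+2=9, value 66+20=86
- laptop+statuette: weight 2+5=7, value 20+65=85
- ring box+statuette: weight 5+5=10, value 17+65=82
Best: $86.

$86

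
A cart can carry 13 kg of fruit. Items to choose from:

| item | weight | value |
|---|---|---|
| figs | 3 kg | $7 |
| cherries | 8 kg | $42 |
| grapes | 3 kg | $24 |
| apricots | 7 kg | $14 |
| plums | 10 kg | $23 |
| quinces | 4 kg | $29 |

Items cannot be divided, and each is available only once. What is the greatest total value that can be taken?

$71

Check high-value combinations within 13 kg:
- cherries+quinces: weight 8+4=12, value 42+29=71
- cherries+grapes: weight 8+3=11, value 42+24=66
- figs+grapes+quinces: weight 3+3+4=10, value 7+24+29=60
- grapes+quinces: weight 3+4=7, value 24+29=53
- figs+cherries: weight 3+8=11, value 7+42=49
Best: $71.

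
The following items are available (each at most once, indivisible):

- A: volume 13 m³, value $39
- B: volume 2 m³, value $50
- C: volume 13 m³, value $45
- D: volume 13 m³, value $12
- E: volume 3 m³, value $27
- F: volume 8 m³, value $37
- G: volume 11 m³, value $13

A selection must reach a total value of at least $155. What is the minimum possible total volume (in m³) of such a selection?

26

Subsets with value ≥ 155, sorted by total volume:
- B+C+E+F: volume 26, value 159
- A+B+C+E: volume 31, value 161
Minimum volume: 26 m³.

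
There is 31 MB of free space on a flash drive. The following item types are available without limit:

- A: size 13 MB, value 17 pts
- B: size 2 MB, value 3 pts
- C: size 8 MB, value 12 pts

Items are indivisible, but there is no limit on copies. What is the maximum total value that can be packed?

45 pts

Best value-per-unit is B at 3/2, and filling with it alone uses size 15×2=30. No mix of the others beats 15×3 = 45.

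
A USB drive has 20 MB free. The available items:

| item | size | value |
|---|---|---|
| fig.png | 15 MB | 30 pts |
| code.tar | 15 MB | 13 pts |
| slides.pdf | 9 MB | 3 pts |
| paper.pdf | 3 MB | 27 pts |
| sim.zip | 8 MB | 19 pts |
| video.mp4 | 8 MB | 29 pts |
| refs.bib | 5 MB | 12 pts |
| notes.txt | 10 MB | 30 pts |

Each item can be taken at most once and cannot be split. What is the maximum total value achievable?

75 pts

Check high-value combinations within 20 MB:
- paper.pdf+sim.zip+video.mp4: size 3+8+8=19, value 27+19+29=75
- paper.pdf+refs.bib+notes.txt: size 3+5+10=18, value 27+12+30=69
- paper.pdf+video.mp4+refs.bib: size 3+8+5=16, value 27+29+12=68
- video.mp4+notes.txt: size 8+10=18, value 29+30=59
- slides.pdf+paper.pdf+video.mp4: size 9+3+8=20, value 3+27+29=59
Best: 75 pts.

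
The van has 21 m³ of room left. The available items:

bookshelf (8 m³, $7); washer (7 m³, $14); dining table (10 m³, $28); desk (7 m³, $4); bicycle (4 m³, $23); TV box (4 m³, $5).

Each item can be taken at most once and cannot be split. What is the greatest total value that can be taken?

$65

Check high-value combinations within 21 m³:
- washer+dining table+bicycle: volume 7+10+4=21, value 14+28+23=65
- dining table+bicycle+TV box: volume 10+4+4=18, value 28+23+5=56
- dining table+desk+bicycle: volume 10+7+4=21, value 28+4+23=55
- dining table+bicycle: volume 10+4=14, value 28+23=51
- washer+dining table+TV box: volume 7+10+4=21, value 14+28+5=47
Best: $65.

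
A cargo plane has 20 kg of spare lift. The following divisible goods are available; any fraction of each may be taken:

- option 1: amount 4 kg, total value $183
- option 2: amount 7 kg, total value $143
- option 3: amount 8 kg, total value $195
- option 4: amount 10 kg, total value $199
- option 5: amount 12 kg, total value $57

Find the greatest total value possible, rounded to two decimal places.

540.90

Take in order of value per unit:
- option 1 (183/4 per unit): all 4 → value 183, running total 183.00
- option 3 (195/8 per unit): all 8 → value 195, running total 378.00
- option 2 (143/7 per unit): all 7 → value 143, running total 521.00
- option 4 (199/10 per unit): 1 of 10 → value 1×199/10 = 19.9000, running total 540.90
Total 540.90.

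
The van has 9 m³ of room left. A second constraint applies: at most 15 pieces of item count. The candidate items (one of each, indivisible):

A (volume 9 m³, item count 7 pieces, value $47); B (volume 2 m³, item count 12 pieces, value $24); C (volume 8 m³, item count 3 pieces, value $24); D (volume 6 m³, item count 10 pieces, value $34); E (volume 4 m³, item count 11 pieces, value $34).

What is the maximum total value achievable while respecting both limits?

$47

Feasible sets respecting both limits:
- A: volume 9, item count 7, value 47
- D: volume 6, item count 10, value 34
- E: volume 4, item count 11, value 34
- B: volume 2, item count 12, value 24
Best: $47.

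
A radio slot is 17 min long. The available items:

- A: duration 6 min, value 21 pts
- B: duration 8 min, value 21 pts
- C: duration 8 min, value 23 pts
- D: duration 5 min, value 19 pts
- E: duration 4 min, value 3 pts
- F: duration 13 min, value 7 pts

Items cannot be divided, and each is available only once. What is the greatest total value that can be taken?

45 pts

This is a 0/1 knapsack; check combinations near the capacity.
- C+D+E: duration 8+5+4=17, value 23+19+3=45
- A+C: duration 6+8=14, value 21+23=44
- B+C: duration 8+8=16, value 21+23=44
- A+D+E: duration 6+5+4=15, value 21+19+3=43
Best: 45 pts.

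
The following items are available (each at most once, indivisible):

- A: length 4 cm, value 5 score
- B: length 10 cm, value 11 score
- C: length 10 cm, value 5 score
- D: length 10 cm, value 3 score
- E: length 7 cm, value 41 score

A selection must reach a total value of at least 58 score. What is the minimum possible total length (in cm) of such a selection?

31

Subsets with value ≥ 58, sorted by total length:
- A+B+C+E: length 31, value 62
- A+B+D+E: length 31, value 60
- B+C+D+E: length 37, value 60
Minimum length: 31 cm.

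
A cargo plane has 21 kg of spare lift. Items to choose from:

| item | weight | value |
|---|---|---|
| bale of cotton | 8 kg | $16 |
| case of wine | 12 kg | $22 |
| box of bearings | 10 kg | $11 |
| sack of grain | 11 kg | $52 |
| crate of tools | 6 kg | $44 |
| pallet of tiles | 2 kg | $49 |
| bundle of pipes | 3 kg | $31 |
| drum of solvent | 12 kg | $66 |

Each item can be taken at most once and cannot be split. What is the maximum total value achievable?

This is a 0/1 knapsack; check combinations near the capacity.
- crate of tools+pallet of tiles+drum of solvent: weight 6+2+12=20, value 44+49+66=159
- pallet of tiles+bundle of pipes+drum of solvent: weight 2+3+12=17, value 49+31+66=146
- sack of grain+crate of tools+pallet of tiles: weight 11+6+2=19, value 52+44+49=145
- crate of tools+bundle of pipes+drum of solvent: weight 6+3+12=21, value 44+31+66=141
- bale of cotton+crate of tools+pallet of tiles+bundle of pipes: weight 8+6+2+3=19, value 16+44+49+31=140
Best: $159.

$159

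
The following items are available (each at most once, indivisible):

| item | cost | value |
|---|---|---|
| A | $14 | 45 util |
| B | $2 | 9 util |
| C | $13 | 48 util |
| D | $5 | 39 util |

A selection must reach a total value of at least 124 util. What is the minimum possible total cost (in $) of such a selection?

Subsets with value ≥ 124, sorted by total cost:
- A+C+D: cost 32, value 132
- A+B+C+D: cost 34, value 141
Minimum cost: 32 $.

32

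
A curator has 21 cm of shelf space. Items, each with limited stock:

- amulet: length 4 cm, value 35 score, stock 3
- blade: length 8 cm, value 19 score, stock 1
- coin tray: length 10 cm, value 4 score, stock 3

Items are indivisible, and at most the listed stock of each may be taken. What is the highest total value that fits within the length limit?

124 score

Best selections within length 21 and stock limits:
- 3×amulet + 1×blade: length 20, value 124
- 3×amulet: length 12, value 105
- 2×amulet + 1×blade: length 16, value 89
- 2×amulet + 1×coin tray: length 18, value 74
Best: 124 score.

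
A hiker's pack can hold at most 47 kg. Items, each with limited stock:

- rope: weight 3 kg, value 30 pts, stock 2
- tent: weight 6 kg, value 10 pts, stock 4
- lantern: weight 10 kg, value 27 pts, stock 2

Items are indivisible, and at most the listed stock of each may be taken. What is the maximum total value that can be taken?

144 pts

Best selections within weight 47 and stock limits:
- 2×rope + 3×tent + 2×lantern: weight 44, value 144
- 2×rope + 2×tent + 2×lantern: weight 38, value 134
Best: 144 pts.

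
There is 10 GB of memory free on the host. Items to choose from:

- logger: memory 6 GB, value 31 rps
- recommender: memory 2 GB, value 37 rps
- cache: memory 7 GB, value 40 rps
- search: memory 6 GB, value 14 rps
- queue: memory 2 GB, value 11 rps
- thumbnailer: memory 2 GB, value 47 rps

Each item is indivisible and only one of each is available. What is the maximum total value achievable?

115 rps

This is a 0/1 knapsack; check combinations near the capacity.
- logger+recommender+thumbnailer: memory 6+2+2=10, value 31+37+47=115
- recommender+search+thumbnailer: memory 2+6+2=10, value 37+14+47=98
- recommender+queue+thumbnailer: memory 2+2+2=6, value 37+11+47=95
- logger+queue+thumbnailer: memory 6+2+2=10, value 31+11+47=89
- cache+thumbnailer: memory 7+2=9, value 40+47=87
Best: 115 rps.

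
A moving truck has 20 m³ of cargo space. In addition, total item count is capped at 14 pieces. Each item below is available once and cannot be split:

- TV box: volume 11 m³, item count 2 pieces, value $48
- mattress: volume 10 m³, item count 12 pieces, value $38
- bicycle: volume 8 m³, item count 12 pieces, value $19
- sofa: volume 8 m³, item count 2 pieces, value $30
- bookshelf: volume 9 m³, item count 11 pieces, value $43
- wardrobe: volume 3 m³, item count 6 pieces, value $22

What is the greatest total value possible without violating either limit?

Feasible sets respecting both limits:
- TV box+bookshelf: volume 20, item count 13, value 91
- TV box+sofa: volume 19, item count 4, value 78
- sofa+bookshelf: volume 17, item count 13, value 73
- TV box+wardrobe: volume 14, item count 8, value 70
Best: $91.

$91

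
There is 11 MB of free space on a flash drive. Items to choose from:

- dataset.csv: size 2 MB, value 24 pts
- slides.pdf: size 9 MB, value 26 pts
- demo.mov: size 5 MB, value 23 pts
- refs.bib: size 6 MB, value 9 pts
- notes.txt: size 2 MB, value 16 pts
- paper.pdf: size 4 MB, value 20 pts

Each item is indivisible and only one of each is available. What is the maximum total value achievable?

67 pts

Check high-value combinations within 11 MB:
- dataset.csv+demo.mov+paper.pdf: size 2+5+4=11, value 24+23+20=67
- dataset.csv+demo.mov+notes.txt: size 2+5+2=9, value 24+23+16=63
- dataset.csv+notes.txt+paper.pdf: size 2+2+4=8, value 24+16+20=60
Best: 67 pts.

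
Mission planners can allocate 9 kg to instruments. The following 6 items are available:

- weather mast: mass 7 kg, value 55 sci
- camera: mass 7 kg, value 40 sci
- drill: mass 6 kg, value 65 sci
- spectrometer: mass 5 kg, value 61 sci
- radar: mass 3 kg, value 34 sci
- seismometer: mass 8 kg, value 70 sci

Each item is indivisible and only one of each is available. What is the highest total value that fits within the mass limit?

99 sci

This is a 0/1 knapsack; check combinations near the capacity.
- drill+radar: mass 6+3=9, value 65+34=99
- spectrometer+radar: mass 5+3=8, value 61+34=95
- seismometer: mass 8, value 70
Best: 99 sci.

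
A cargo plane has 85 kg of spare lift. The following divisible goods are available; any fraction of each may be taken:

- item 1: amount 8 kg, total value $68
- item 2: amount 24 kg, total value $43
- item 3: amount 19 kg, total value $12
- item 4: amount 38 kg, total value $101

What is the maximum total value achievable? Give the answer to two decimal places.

Take in order of value per unit:
- item 1 (68/8 per unit): all 8 → value 68, running total 68.00
- item 4 (101/38 per unit): all 38 → value 101, running total 169.00
- item 2 (43/24 per unit): all 24 → value 43, running total 212.00
- item 3 (12/19 per unit): 15 of 19 → value 15×12/19 = 9.4737, running total 221.47
Total 221.47.

221.47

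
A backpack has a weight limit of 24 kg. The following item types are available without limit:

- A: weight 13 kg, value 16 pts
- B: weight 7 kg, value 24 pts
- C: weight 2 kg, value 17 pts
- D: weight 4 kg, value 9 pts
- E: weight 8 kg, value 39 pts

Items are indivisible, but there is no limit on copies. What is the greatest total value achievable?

204 pts

Best value-per-unit is C at 17/2, and filling with it alone uses weight 12×2=24. No mix of the others beats 12×17 = 204.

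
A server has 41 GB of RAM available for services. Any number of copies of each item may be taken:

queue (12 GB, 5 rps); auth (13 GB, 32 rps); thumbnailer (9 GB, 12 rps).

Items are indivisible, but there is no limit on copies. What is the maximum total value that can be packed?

Best value-per-unit is auth at 32/13, and filling with it alone uses memory 3×13=39. No mix of the others beats 3×32 = 96.

96 rps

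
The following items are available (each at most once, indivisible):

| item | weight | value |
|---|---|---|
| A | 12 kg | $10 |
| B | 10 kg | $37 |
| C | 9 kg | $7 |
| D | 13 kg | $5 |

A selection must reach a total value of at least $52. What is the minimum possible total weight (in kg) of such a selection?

Subsets with value ≥ 52, sorted by total weight:
- A+B+C: weight 31, value 54
- A+B+D: weight 35, value 52
- A+B+C+D: weight 44, value 59
Minimum weight: 31 kg.

31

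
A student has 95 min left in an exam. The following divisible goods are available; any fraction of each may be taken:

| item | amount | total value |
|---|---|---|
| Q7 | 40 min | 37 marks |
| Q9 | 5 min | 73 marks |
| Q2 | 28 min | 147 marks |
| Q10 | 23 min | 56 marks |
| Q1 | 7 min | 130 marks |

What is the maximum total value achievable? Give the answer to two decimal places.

435.60

Take in order of value per unit:
- Q1 (130/7 per unit): all 7 → value 130, running total 130.00
- Q9 (73/5 per unit): all 5 → value 73, running total 203.00
- Q2 (147/28 per unit): all 28 → value 147, running total 350.00
- Q10 (56/23 per unit): all 23 → value 56, running total 406.00
- Q7 (37/40 per unit): 32 of 40 → value 32×37/40 = 29.6000, running total 435.60
Total 435.60.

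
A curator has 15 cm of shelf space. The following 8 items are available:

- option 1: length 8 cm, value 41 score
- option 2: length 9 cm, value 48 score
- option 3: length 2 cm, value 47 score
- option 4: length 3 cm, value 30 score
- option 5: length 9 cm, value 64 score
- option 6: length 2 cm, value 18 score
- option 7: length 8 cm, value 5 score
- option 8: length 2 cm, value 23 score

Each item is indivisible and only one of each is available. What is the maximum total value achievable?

152 score

Check high-value combinations within 15 cm:
- option 3+option 5+option 6+option 8: length 2+9+2+2=15, value 47+64+18+23=152
- option 3+option 4+option 5: length 2+3+9=14, value 47+30+64=141
- option 1+option 3+option 4+option 8: length 8+2+3+2=15, value 41+47+30+23=141
- option 1+option 3+option 4+option 6: length 8+2+3+2=15, value 41+47+30+18=136
Best: 152 score.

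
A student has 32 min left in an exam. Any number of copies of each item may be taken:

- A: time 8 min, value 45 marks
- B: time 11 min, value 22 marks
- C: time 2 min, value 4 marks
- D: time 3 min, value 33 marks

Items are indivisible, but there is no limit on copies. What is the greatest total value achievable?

334 marks

Best value-per-unit is D at 33/3; filling with it alone gives 10×33 = 330.
Optimal mix: 1×C + 10×D → time 32, value 334.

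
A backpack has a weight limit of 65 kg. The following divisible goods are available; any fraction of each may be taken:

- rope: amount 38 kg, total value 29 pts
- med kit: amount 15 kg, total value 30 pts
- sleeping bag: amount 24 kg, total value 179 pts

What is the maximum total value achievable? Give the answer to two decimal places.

228.84

Take in order of value per unit:
- sleeping bag (179/24 per unit): all 24 → value 179, running total 179.00
- med kit (30/15 per unit): all 15 → value 30, running total 209.00
- rope (29/38 per unit): 26 of 38 → value 26×29/38 = 19.8421, running total 228.84
Total 228.84.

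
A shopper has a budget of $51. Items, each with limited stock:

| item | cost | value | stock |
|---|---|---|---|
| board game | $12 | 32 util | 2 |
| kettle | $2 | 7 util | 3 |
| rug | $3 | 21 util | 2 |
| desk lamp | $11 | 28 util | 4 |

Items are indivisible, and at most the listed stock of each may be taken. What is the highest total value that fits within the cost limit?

Top feasible selections:
- 1×board game + 2×rug + 3×desk lamp: cost 51, value 158
- 2×board game + 3×kettle + 2×rug + 1×desk lamp: cost 47, value 155
- 2×rug + 4×desk lamp: cost 50, value 154
Best: 158 util.

158 util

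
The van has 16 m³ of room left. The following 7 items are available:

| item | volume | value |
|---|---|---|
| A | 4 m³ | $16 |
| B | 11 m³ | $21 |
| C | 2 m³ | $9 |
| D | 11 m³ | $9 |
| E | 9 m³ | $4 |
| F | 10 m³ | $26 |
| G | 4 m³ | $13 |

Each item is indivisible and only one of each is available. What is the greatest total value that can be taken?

Check high-value combinations within 16 m³:
- A+C+F: volume 4+2+10=16, value 16+9+26=51
- C+F+G: volume 2+10+4=16, value 9+26+13=48
- A+F: volume 4+10=14, value 16+26=42
- F+G: volume 10+4=14, value 26+13=39
- A+C+G: volume 4+2+4=10, value 16+9+13=38
Best: $51.

$51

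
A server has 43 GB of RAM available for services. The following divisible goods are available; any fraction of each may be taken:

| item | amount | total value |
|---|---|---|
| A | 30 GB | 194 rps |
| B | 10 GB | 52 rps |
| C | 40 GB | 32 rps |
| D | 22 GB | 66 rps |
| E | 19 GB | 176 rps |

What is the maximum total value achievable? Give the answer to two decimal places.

Take in order of value per unit:
- E (176/19 per unit): all 19 → value 176, running total 176.00
- A (194/30 per unit): 24 of 30 → value 24×194/30 = 155.2000, running total 331.20
Total 331.20.

331.20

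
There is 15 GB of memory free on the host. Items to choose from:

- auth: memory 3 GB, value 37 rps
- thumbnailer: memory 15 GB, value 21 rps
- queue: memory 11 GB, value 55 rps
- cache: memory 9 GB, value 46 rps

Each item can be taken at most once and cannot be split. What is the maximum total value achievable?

Check high-value combinations within 15 GB:
- auth+queue: memory 3+11=14, value 37+55=92
- auth+cache: memory 3+9=12, value 37+46=83
- queue: memory 11, value 55
Best: 92 rps.

92 rps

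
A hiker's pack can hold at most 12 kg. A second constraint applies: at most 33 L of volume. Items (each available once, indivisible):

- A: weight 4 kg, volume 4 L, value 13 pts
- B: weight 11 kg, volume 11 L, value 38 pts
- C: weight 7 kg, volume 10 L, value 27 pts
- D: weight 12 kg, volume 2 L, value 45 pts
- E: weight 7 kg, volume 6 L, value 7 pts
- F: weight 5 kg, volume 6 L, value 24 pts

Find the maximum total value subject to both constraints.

Feasible sets respecting both limits:
- C+F: weight 12, volume 16, value 51
- D: weight 12, volume 2, value 45
- A+C: weight 11, volume 14, value 40
- B: weight 11, volume 11, value 38
Best: 51 pts.

51 pts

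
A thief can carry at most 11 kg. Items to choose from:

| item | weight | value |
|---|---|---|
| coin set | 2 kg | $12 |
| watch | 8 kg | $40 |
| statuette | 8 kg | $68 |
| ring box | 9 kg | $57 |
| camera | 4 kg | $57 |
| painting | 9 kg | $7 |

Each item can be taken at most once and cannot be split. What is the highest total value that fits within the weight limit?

Check high-value combinations within 11 kg:
- coin set+statuette: weight 2+8=10, value 12+68=80
- coin set+camera: weight 2+4=6, value 12+57=69
- coin set+ring box: weight 2+9=11, value 12+57=69
- statuette: weight 8, value 68
- camera: weight 4, value 57
Best: $80.

$80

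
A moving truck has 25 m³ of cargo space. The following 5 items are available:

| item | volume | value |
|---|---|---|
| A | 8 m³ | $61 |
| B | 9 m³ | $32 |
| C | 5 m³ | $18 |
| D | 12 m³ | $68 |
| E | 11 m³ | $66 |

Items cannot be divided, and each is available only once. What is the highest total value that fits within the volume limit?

$147

Check high-value combinations within 25 m³:
- A+C+D: volume 8+5+12=25, value 61+18+68=147
- A+C+E: volume 8+5+11=24, value 61+18+66=145
- D+E: volume 12+11=23, value 68+66=134
- A+D: volume 8+12=20, value 61+68=129
Best: $147.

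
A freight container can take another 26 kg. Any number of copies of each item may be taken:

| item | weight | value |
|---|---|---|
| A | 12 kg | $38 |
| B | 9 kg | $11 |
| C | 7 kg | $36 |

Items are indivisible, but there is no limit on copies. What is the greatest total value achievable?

$110

Best value-per-unit is C at 36/7; filling with it alone gives 3×36 = 108.
Optimal mix: 1×A + 2×C → weight 26, value 110.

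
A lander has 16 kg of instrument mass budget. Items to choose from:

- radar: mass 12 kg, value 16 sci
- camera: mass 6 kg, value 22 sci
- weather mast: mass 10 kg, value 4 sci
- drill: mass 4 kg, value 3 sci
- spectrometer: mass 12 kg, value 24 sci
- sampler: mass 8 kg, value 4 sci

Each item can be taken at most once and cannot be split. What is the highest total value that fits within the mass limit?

This is a 0/1 knapsack; check combinations near the capacity.
- drill+spectrometer: mass 4+12=16, value 3+24=27
- camera+sampler: mass 6+8=14, value 22+4=26
- camera+weather mast: mass 6+10=16, value 22+4=26
- camera+drill: mass 6+4=10, value 22+3=25
Best: 27 sci.

27 sci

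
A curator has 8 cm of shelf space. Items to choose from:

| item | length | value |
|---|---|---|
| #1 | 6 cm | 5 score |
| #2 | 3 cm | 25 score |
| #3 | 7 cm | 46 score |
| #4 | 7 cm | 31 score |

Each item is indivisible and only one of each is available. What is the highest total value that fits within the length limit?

46 score

Check high-value combinations within 8 cm:
- #3: length 7, value 46
- #4: length 7, value 31
- #2: length 3, value 25
- #1: length 6, value 5
Best: 46 score.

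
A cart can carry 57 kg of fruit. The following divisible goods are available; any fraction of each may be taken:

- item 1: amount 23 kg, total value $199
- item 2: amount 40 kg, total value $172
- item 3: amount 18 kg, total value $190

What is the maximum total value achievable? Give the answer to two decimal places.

Take in order of value per unit:
- item 3 (190/18 per unit): all 18 → value 190, running total 190.00
- item 1 (199/23 per unit): all 23 → value 199, running total 389.00
- item 2 (172/40 per unit): 16 of 40 → value 16×172/40 = 68.8000, running total 457.80
Total 457.80.

457.80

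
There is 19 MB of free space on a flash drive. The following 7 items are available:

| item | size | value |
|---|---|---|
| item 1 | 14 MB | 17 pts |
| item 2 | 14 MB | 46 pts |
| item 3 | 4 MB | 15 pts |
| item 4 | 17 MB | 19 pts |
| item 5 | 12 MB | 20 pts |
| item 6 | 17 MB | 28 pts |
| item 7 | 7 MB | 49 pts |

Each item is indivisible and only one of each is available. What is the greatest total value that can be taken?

69 pts

Check high-value combinations within 19 MB:
- item 5+item 7: size 12+7=19, value 20+49=69
- item 3+item 7: size 4+7=11, value 15+49=64
- item 2+item 3: size 14+4=18, value 46+15=61
- item 7: size 7, value 49
Best: 69 pts.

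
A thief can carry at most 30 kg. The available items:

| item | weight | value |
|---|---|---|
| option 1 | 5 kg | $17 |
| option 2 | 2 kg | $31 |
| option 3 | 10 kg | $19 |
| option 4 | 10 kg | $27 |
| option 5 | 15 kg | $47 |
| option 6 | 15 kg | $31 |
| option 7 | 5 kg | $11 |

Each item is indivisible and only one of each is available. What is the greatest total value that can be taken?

$106

Check high-value combinations within 30 kg:
- option 1+option 2+option 5+option 7: weight 5+2+15+5=27, value 17+31+47+11=106
- option 2+option 4+option 5: weight 2+10+15=27, value 31+27+47=105
- option 2+option 3+option 5: weight 2+10+15=27, value 31+19+47=97
- option 1+option 2+option 5: weight 5+2+15=22, value 17+31+47=95
- option 1+option 2+option 3+option 4: weight 5+2+10+10=27, value 17+31+19+27=94
Best: $106.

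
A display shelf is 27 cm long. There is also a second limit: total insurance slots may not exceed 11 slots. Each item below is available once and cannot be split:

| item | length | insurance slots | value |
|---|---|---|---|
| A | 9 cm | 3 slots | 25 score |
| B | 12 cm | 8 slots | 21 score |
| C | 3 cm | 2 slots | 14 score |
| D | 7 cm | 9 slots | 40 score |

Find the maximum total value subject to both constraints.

Feasible sets respecting both limits:
- C+D: length 10, insurance slots 11, value 54
- A+B: length 21, insurance slots 11, value 46
- D: length 7, insurance slots 9, value 40
- A+C: length 12, insurance slots 5, value 39
Best: 54 score.

54 score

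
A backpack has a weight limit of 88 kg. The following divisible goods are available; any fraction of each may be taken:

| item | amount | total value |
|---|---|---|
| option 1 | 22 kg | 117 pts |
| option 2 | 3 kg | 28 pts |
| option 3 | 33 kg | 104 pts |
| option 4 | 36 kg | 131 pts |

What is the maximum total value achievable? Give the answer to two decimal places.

361.09

Take in order of value per unit:
- option 2 (28/3 per unit): all 3 → value 28, running total 28.00
- option 1 (117/22 per unit): all 22 → value 117, running total 145.00
- option 4 (131/36 per unit): all 36 → value 131, running total 276.00
- option 3 (104/33 per unit): 27 of 33 → value 27×104/33 = 85.0909, running total 361.09
Total 361.09.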